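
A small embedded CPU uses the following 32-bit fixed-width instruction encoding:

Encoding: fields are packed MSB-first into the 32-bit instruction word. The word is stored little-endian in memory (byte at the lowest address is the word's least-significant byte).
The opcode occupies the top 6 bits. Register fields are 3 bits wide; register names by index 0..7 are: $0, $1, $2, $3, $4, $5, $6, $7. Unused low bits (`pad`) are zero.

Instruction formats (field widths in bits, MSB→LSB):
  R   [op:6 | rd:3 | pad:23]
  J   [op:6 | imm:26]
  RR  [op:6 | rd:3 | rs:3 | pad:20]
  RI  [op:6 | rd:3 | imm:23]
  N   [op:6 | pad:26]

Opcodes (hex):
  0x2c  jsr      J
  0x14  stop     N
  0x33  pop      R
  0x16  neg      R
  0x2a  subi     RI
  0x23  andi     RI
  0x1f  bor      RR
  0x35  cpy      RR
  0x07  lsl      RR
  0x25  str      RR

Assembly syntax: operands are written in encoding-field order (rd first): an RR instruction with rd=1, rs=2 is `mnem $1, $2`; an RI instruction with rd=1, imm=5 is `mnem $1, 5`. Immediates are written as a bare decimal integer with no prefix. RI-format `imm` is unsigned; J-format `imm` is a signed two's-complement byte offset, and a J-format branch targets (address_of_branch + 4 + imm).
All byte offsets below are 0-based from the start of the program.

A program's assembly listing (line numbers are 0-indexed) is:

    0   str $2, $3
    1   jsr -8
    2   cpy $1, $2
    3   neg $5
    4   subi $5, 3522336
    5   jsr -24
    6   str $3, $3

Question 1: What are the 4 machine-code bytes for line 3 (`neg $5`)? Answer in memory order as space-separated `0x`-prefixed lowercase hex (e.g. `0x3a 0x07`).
0x00 0x00 0x80 0x5a

line 3 (neg): pack op=0x16:6|rd=5:3|pad=0:23 = 0x5a800000; little→ 00 00 80 5a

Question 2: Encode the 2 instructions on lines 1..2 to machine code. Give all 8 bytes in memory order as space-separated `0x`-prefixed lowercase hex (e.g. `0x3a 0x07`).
line 1 (jsr): pack op=0x2c:6|imm=-8:26 = 0xb3fffff8; little→ f8 ff ff b3
line 2 (cpy): pack op=0x35:6|rd=1:3|rs=2:3|pad=0:20 = 0xd4a00000; little→ 00 00 a0 d4

0xf8 0xff 0xff 0xb3 0x00 0x00 0xa0 0xd4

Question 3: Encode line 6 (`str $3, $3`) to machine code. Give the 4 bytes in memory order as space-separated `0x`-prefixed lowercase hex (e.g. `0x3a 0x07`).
0x00 0x00 0xb0 0x95

L6: str op=0x25:6|rd=3:3|rs=3:3|pad=0:20 ⇒ 0x95b00000 ⇒ little 00 00 b0 95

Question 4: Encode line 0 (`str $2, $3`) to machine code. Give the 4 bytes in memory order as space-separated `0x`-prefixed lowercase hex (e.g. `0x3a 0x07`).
L0: str op=0x25:6|rd=2:3|rs=3:3|pad=0:20 ⇒ 0x95300000 ⇒ little 00 00 30 95

0x00 0x00 0x30 0x95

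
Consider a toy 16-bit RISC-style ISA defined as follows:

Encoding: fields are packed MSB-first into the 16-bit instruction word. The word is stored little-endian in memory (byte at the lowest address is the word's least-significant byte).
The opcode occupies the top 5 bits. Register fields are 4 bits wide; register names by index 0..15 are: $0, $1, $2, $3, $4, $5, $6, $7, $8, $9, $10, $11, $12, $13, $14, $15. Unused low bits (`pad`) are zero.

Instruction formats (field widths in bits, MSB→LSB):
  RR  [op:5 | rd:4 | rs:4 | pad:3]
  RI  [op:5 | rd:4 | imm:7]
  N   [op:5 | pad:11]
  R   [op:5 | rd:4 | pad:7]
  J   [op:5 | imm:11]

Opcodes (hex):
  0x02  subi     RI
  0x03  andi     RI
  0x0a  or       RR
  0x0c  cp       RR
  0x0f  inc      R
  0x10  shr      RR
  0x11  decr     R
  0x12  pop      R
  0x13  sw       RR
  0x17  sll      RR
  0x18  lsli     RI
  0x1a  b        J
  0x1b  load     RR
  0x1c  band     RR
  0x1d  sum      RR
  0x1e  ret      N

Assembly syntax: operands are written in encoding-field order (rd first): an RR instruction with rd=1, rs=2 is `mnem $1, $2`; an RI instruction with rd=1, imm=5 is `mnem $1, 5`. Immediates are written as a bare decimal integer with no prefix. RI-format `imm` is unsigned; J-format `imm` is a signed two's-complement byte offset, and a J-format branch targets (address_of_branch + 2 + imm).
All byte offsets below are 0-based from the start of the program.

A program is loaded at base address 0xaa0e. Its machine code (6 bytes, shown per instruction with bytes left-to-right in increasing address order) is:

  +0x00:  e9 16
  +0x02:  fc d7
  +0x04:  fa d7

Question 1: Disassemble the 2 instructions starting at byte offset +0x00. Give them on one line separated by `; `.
subi $13, 105; b -4

@+00  little-endian(e9 16) = 0x16e9
  op=0x16e9>>11=0x2 ⇒ subi (RI)
  [10:7] rd=13 = $13
  [6:0] imm=105 = 105
@+02  little-endian(fc d7) = 0xd7fc
  op=0xd7fc>>11=0x1a ⇒ b (J)
  [10:0] imm=2044 (s11→-4) = -4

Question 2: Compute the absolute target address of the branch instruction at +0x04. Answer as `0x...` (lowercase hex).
0xaa0e

+0x04: fa d7 ⇒ word 0xd7fa (little)
  op=0xd7fa>>11=0x1a ⇒ b (J)
  imm: (w>>0)&0x7ff=0x7fa (s11→-6) → -6
  target = base 0xaa0e + off 0x04 + 2 + imm -6 = 0xaa0e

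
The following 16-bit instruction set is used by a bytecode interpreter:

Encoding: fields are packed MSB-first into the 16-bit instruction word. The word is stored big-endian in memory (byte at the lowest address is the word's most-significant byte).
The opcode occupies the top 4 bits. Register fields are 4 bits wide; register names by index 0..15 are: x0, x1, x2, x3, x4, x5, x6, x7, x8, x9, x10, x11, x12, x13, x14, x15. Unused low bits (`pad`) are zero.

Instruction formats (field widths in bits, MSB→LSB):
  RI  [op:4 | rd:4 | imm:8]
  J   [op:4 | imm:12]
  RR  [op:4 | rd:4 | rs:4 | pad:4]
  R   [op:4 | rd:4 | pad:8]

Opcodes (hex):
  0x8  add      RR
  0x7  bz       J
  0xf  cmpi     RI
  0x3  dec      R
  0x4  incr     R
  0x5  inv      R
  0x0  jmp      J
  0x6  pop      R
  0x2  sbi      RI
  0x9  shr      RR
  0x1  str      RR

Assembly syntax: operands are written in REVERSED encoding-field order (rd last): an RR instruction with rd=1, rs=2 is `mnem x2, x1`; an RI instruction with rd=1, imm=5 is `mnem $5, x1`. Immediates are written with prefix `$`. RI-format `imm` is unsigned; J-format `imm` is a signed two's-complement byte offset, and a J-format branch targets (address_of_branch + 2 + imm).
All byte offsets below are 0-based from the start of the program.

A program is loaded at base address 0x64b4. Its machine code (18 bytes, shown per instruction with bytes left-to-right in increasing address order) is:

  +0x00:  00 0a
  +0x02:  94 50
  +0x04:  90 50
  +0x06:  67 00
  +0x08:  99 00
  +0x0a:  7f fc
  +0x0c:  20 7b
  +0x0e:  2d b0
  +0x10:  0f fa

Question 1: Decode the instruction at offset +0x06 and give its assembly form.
pop x7

+0x06: 67 00 ⇒ word 0x6700 (big)
  top 4b → 0x6 → pop [R]
  rd@[11:8]=0x7 ⇒ x7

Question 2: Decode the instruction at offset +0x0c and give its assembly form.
[0c] 20 7b → 0x207b
  op=0x207b>>12=0x2 ⇒ sbi (RI)
  rd: (w>>8)&0xf=0x0 → x0
  imm: (w>>0)&0xff=0x7b → $123

sbi $123, x0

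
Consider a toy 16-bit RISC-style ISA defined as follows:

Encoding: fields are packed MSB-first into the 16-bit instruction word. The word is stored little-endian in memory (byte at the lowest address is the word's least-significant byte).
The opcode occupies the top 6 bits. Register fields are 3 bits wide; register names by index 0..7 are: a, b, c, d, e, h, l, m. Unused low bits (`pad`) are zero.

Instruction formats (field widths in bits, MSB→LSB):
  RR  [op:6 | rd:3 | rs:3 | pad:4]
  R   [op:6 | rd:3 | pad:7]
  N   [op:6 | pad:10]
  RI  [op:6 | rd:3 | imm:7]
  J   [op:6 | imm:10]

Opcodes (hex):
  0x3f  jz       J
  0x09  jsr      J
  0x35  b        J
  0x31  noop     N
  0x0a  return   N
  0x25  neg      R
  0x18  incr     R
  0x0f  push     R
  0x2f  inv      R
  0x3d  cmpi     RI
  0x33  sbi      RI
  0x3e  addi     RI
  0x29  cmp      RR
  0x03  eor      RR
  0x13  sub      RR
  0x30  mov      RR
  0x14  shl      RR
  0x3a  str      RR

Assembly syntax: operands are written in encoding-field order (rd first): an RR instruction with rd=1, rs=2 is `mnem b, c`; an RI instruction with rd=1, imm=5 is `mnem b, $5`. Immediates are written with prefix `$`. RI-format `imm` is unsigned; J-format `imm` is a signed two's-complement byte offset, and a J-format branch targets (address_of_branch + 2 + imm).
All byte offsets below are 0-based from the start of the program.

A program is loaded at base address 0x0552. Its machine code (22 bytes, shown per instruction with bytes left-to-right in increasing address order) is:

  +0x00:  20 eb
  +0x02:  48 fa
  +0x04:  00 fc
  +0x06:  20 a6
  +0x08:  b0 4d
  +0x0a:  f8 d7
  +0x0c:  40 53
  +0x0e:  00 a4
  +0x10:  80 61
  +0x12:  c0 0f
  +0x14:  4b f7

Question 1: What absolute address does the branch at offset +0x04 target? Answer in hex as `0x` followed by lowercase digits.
[04] 00 fc → 0xfc00
  opcode bits[15:10]=0x3f: jz/J
  imm@[9:0]=0x0 ⇒ $0
  target = base 0x0552 + off 0x04 + 2 + imm 0 = 0x0558

0x0558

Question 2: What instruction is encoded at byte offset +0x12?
@+12  little-endian(c0 0f) = 0x0fc0
  top 6b → 0x3 → eor [RR]
  [9:7] rd=7 = m
  [6:4] rs=4 = e

eor m, e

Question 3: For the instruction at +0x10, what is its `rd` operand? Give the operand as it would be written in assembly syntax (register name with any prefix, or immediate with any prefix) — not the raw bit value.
d

@+10  little-endian(80 61) = 0x6180
  op=0x6180>>10=0x18 ⇒ incr (R)
  rd@[9:7]=0x3 ⇒ d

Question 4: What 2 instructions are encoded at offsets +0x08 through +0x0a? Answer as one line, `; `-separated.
@+08  little-endian(b0 4d) = 0x4db0
  op=0x4db0>>10=0x13 ⇒ sub (RR)
  rd@[9:7]=0x3 ⇒ d
  rs@[6:4]=0x3 ⇒ d
@+0a  little-endian(f8 d7) = 0xd7f8
  op=0xd7f8>>10=0x35 ⇒ b (J)
  imm@[9:0]=0x3f8 (s10→-8) ⇒ $-8

sub d, d; b $-8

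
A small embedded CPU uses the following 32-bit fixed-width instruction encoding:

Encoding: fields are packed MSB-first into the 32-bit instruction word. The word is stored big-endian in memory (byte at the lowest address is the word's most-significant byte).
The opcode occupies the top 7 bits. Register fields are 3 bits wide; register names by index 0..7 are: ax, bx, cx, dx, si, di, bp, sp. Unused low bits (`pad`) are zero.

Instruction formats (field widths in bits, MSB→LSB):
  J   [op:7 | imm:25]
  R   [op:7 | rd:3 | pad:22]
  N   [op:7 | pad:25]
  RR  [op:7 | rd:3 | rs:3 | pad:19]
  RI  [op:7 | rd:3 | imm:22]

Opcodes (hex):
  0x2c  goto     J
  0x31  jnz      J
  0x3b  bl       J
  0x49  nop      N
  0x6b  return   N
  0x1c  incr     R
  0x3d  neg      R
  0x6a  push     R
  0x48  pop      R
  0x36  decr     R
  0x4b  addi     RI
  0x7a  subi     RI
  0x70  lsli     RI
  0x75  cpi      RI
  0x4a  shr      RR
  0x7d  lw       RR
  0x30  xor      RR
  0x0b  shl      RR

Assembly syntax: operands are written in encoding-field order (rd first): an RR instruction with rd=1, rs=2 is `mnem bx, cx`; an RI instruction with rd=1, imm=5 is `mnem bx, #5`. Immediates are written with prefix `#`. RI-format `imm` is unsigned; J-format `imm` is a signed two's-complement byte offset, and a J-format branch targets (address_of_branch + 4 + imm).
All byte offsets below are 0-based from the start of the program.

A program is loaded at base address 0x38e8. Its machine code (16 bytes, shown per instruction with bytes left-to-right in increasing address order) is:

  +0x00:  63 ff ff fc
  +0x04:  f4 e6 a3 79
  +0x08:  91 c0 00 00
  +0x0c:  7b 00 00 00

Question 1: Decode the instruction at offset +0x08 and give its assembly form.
pop sp

+0x08: 91 c0 00 00 ⇒ word 0x91c00000 (big)
  op=0x91c00000>>25=0x48 ⇒ pop (R)
  [24:22] rd=7 = sp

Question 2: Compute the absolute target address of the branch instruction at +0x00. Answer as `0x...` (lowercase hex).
0x38e8

@+00  big-endian(63 ff ff fc) = 0x63fffffc
  opcode bits[31:25]=0x31: jnz/J
  [24:0] imm=33554428 (s25→-4) = #-4
  target = base 0x38e8 + off 0x00 + 4 + imm -4 = 0x38e8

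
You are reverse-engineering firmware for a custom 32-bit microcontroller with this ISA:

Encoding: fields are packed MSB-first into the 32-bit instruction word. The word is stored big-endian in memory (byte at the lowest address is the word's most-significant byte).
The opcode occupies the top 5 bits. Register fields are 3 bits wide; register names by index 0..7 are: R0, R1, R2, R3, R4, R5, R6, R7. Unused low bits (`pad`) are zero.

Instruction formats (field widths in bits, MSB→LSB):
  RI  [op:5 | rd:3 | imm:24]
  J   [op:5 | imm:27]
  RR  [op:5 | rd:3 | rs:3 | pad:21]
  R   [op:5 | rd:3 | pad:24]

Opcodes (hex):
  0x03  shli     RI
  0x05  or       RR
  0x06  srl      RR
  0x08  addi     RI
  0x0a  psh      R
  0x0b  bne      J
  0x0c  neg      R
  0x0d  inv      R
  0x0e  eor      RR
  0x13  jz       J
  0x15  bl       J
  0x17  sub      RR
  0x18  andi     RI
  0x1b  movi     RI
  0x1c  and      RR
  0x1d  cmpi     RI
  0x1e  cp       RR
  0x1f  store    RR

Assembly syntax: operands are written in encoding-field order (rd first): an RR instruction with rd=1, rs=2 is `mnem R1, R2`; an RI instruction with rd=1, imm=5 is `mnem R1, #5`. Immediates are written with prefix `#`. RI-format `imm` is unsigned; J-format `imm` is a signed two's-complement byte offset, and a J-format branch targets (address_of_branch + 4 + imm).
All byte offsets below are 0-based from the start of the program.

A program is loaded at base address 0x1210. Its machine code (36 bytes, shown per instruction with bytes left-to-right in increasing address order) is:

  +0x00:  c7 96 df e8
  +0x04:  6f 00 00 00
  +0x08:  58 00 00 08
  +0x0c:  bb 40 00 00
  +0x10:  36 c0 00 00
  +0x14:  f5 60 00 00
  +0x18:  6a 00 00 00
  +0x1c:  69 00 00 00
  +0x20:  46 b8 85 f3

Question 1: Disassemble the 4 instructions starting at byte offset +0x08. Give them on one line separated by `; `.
off 0x08: read 58 00 00 08 as big → 0x58000008
  op=0x58000008>>27=0xb ⇒ bne (J)
  imm: (w>>0)&0x7ffffff=0x8 → #8
off 0x0c: read bb 40 00 00 as big → 0xbb400000
  op=0xbb400000>>27=0x17 ⇒ sub (RR)
  rd: (w>>24)&0x7=0x3 → R3
  rs: (w>>21)&0x7=0x2 → R2
off 0x10: read 36 c0 00 00 as big → 0x36c00000
  op=0x36c00000>>27=0x6 ⇒ srl (RR)
  rd: (w>>24)&0x7=0x6 → R6
  rs: (w>>21)&0x7=0x6 → R6
off 0x14: read f5 60 00 00 as big → 0xf5600000
  op=0xf5600000>>27=0x1e ⇒ cp (RR)
  rd: (w>>24)&0x7=0x5 → R5
  rs: (w>>21)&0x7=0x3 → R3

bne #8; sub R3, R2; srl R6, R6; cp R5, R3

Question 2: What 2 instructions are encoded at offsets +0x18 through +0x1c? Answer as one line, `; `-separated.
inv R2; inv R1

[18] 6a 00 00 00 → 0x6a000000
  top 5b → 0xd → inv [R]
  rd@[26:24]=0x2 ⇒ R2
[1c] 69 00 00 00 → 0x69000000
  top 5b → 0xd → inv [R]
  rd@[26:24]=0x1 ⇒ R1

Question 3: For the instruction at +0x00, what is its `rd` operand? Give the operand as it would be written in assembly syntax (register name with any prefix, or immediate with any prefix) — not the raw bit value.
[00] c7 96 df e8 → 0xc796dfe8
  op=0xc796dfe8>>27=0x18 ⇒ andi (RI)
  rd@[26:24]=0x7 ⇒ R7
  imm@[23:0]=0x96dfe8 ⇒ #9887720

R7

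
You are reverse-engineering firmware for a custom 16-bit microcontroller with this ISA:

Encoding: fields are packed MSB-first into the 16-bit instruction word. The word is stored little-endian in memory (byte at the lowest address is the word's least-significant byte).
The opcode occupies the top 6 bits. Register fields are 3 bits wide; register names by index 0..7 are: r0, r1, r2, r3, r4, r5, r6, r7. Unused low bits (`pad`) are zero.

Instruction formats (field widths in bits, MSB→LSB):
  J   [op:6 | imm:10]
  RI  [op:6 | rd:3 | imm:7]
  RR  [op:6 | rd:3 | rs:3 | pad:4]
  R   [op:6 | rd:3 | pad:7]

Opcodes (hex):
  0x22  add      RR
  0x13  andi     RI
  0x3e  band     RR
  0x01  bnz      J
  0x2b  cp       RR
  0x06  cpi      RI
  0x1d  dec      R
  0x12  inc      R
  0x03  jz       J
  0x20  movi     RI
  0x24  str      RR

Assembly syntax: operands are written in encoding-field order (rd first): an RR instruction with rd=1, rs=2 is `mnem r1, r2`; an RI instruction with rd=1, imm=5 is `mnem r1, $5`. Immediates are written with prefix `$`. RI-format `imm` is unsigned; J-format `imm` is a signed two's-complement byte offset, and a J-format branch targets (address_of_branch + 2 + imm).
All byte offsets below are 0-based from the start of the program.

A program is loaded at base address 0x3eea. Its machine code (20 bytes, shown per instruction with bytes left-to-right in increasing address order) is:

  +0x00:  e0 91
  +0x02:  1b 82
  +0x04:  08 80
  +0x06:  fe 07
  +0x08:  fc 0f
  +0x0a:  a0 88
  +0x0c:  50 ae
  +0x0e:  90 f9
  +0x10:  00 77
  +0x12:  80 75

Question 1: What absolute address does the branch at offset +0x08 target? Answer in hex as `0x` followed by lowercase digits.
0x3ef0

off 0x08: read fc 0f as little → 0x0ffc
  top 6b → 0x3 → jz [J]
  imm@[9:0]=0x3fc (s10→-4) ⇒ $-4
  target = base 0x3eea + off 0x08 + 2 + imm -4 = 0x3ef0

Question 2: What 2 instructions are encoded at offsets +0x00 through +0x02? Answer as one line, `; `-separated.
str r3, r6; movi r4, $27

+0x00: e0 91 ⇒ word 0x91e0 (little)
  opcode bits[15:10]=0x24: str/RR
  rd: (w>>7)&0x7=0x3 → r3
  rs: (w>>4)&0x7=0x6 → r6
+0x02: 1b 82 ⇒ word 0x821b (little)
  opcode bits[15:10]=0x20: movi/RI
  rd: (w>>7)&0x7=0x4 → r4
  imm: (w>>0)&0x7f=0x1b → $27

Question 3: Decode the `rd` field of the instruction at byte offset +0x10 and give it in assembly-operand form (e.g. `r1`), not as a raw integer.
+0x10: 00 77 ⇒ word 0x7700 (little)
  opcode bits[15:10]=0x1d: dec/R
  [9:7] rd=6 = r6

r6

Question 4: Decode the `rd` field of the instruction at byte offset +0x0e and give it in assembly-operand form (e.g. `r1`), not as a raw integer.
+0x0e: 90 f9 ⇒ word 0xf990 (little)
  opcode bits[15:10]=0x3e: band/RR
  [9:7] rd=3 = r3
  [6:4] rs=1 = r1

r3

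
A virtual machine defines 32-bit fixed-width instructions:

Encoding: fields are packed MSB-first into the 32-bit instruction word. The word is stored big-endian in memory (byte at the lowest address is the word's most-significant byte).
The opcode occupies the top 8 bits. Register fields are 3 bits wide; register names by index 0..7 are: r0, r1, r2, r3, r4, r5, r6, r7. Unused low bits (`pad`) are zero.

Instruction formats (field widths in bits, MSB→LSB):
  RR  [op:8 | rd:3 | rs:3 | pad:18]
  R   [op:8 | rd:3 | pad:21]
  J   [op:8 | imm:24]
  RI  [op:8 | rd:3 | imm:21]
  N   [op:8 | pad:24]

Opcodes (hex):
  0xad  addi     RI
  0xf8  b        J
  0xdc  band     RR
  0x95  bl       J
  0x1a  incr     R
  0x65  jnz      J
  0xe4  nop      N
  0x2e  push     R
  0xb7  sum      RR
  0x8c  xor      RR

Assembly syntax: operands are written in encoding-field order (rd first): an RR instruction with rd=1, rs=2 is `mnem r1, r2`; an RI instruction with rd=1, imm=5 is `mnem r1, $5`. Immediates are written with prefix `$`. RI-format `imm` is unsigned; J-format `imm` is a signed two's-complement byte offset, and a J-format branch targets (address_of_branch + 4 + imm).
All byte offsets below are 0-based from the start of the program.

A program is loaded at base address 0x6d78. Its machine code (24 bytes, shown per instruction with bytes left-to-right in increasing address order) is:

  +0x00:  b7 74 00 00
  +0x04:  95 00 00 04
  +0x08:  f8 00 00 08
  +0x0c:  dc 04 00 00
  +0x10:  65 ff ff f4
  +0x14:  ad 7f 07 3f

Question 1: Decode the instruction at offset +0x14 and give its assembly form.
addi r3, $2033471

[14] ad 7f 07 3f → 0xad7f073f
  op=0xad7f073f>>24=0xad ⇒ addi (RI)
  rd: (w>>21)&0x7=0x3 → r3
  imm: (w>>0)&0x1fffff=0x1f073f → $2033471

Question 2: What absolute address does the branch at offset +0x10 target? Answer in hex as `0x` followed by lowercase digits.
+0x10: 65 ff ff f4 ⇒ word 0x65fffff4 (big)
  top 8b → 0x65 → jnz [J]
  imm: (w>>0)&0xffffff=0xfffff4 (s24→-12) → $-12
  target = base 0x6d78 + off 0x10 + 4 + imm -12 = 0x6d80

0x6d80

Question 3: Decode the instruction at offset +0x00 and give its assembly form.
sum r3, r5

[00] b7 74 00 00 → 0xb7740000
  opcode bits[31:24]=0xb7: sum/RR
  [23:21] rd=3 = r3
  [20:18] rs=5 = r5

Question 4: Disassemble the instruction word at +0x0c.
@+0c  big-endian(dc 04 00 00) = 0xdc040000
  opcode bits[31:24]=0xdc: band/RR
  rd: (w>>21)&0x7=0x0 → r0
  rs: (w>>18)&0x7=0x1 → r1

band r0, r1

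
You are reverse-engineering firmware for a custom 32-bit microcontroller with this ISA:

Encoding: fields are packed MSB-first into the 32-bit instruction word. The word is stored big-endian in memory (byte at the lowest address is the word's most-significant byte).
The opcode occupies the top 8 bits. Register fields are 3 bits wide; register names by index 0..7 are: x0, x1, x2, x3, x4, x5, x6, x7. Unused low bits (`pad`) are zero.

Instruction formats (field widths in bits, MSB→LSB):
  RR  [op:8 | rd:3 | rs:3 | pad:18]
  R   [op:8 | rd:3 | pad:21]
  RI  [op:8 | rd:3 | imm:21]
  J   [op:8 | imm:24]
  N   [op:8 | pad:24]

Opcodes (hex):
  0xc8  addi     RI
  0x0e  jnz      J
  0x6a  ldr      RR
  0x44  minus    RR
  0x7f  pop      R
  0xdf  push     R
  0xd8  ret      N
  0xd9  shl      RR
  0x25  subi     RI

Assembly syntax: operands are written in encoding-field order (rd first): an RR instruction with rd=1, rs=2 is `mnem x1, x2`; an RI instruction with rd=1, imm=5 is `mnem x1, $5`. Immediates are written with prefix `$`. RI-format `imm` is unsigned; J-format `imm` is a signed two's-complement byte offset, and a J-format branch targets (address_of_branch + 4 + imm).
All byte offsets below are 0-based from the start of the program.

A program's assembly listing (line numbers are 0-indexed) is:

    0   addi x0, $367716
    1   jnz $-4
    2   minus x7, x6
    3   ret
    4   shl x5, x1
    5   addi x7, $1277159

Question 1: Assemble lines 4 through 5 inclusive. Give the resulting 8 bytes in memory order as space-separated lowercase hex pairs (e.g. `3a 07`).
d9 a4 00 00 c8 f3 7c e7

L4: shl op=0xd9:8|rd=5:3|rs=1:3|pad=0:18 ⇒ 0xd9a40000 ⇒ big d9 a4 00 00
L5: addi op=0xc8:8|rd=7:3|imm=1277159:21 ⇒ 0xc8f37ce7 ⇒ big c8 f3 7c e7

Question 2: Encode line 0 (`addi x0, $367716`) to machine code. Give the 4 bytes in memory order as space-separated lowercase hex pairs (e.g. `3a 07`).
L0: addi op=0xc8:8|rd=0:3|imm=367716:21 ⇒ 0xc8059c64 ⇒ big c8 05 9c 64

c8 05 9c 64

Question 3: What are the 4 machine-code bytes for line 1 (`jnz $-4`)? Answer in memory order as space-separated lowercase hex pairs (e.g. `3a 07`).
L1: jnz op=0xe:8|imm=-4:24 ⇒ 0x0efffffc ⇒ big 0e ff ff fc

0e ff ff fc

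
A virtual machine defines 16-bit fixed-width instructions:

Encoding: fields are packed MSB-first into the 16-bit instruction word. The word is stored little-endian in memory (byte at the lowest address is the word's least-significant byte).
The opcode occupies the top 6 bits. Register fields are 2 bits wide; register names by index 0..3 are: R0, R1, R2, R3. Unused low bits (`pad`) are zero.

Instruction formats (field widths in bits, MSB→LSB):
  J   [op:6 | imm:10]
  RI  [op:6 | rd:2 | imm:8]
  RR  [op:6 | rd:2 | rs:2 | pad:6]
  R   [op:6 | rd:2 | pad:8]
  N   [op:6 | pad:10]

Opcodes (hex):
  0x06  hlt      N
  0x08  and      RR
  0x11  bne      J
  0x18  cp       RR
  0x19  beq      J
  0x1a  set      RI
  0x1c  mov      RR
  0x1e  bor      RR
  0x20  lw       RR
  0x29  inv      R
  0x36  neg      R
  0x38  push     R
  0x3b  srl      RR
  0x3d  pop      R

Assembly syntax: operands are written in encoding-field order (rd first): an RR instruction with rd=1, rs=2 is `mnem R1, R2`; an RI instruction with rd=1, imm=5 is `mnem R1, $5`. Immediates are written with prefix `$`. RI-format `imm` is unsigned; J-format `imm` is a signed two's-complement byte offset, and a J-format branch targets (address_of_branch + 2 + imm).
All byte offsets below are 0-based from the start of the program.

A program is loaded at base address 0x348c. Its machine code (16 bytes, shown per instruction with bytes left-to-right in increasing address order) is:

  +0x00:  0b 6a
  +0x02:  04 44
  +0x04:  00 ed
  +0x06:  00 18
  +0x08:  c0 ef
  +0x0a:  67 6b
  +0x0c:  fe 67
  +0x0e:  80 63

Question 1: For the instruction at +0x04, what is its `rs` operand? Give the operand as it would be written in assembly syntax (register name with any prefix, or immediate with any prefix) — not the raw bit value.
[04] 00 ed → 0xed00
  opcode bits[15:10]=0x3b: srl/RR
  rd@[9:8]=0x1 ⇒ R1
  rs@[7:6]=0x0 ⇒ R0

R0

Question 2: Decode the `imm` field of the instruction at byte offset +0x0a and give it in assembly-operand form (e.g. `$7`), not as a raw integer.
$103

+0x0a: 67 6b ⇒ word 0x6b67 (little)
  opcode bits[15:10]=0x1a: set/RI
  rd@[9:8]=0x3 ⇒ R3
  imm@[7:0]=0x67 ⇒ $103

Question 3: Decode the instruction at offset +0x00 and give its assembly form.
set R2, $11

[00] 0b 6a → 0x6a0b
  top 6b → 0x1a → set [RI]
  rd: (w>>8)&0x3=0x2 → R2
  imm: (w>>0)&0xff=0xb → $11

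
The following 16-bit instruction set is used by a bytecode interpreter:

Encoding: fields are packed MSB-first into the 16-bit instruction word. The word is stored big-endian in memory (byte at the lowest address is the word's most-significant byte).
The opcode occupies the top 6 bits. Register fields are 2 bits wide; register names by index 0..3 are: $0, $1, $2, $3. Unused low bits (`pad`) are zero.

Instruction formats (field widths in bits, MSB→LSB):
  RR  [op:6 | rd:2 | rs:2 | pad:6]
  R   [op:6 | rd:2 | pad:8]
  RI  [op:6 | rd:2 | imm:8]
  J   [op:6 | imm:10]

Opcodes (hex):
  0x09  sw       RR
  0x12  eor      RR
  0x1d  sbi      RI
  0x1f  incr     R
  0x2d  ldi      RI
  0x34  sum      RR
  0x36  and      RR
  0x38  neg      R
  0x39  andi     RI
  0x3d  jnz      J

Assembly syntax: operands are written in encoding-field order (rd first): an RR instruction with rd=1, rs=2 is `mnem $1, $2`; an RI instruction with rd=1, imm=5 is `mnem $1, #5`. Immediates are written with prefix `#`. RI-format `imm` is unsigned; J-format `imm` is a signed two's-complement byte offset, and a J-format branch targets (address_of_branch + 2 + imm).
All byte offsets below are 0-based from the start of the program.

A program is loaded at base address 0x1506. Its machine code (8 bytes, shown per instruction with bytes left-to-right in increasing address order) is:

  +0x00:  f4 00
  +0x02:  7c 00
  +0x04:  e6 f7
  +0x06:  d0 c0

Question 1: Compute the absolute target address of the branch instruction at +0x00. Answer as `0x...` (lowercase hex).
[00] f4 00 → 0xf400
  top 6b → 0x3d → jnz [J]
  imm: (w>>0)&0x3ff=0x0 → #0
  target = base 0x1506 + off 0x00 + 2 + imm 0 = 0x1508

0x1508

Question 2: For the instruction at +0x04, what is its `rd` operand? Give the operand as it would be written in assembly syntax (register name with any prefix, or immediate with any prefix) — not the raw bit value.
$2

@+04  big-endian(e6 f7) = 0xe6f7
  op=0xe6f7>>10=0x39 ⇒ andi (RI)
  rd: (w>>8)&0x3=0x2 → $2
  imm: (w>>0)&0xff=0xf7 → #247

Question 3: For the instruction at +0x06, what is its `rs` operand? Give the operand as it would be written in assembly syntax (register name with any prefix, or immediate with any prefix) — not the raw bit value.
$3

[06] d0 c0 → 0xd0c0
  opcode bits[15:10]=0x34: sum/RR
  rd@[9:8]=0x0 ⇒ $0
  rs@[7:6]=0x3 ⇒ $3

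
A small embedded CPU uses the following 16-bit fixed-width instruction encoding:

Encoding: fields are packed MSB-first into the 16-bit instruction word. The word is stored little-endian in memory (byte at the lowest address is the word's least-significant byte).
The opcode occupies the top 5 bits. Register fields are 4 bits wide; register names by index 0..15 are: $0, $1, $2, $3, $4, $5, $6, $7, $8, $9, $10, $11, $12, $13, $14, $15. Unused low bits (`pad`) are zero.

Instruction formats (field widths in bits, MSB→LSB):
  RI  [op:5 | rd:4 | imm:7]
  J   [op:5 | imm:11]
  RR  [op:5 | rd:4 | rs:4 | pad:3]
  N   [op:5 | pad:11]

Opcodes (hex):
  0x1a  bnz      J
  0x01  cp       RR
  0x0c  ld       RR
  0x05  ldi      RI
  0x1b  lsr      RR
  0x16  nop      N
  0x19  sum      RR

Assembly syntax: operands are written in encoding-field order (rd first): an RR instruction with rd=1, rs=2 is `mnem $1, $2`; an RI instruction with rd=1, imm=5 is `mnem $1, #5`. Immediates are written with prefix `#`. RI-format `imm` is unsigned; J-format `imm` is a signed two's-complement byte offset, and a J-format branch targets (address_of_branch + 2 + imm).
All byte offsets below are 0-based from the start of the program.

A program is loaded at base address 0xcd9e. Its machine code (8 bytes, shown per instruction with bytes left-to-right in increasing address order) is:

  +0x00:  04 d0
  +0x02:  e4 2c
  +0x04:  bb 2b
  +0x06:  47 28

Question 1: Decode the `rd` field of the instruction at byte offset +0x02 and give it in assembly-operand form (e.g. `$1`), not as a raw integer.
$9

@+02  little-endian(e4 2c) = 0x2ce4
  op=0x2ce4>>11=0x5 ⇒ ldi (RI)
  rd@[10:7]=0x9 ⇒ $9
  imm@[6:0]=0x64 ⇒ #100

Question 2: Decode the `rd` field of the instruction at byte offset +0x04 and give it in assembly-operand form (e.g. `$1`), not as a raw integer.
+0x04: bb 2b ⇒ word 0x2bbb (little)
  top 5b → 0x5 → ldi [RI]
  rd@[10:7]=0x7 ⇒ $7
  imm@[6:0]=0x3b ⇒ #59

$7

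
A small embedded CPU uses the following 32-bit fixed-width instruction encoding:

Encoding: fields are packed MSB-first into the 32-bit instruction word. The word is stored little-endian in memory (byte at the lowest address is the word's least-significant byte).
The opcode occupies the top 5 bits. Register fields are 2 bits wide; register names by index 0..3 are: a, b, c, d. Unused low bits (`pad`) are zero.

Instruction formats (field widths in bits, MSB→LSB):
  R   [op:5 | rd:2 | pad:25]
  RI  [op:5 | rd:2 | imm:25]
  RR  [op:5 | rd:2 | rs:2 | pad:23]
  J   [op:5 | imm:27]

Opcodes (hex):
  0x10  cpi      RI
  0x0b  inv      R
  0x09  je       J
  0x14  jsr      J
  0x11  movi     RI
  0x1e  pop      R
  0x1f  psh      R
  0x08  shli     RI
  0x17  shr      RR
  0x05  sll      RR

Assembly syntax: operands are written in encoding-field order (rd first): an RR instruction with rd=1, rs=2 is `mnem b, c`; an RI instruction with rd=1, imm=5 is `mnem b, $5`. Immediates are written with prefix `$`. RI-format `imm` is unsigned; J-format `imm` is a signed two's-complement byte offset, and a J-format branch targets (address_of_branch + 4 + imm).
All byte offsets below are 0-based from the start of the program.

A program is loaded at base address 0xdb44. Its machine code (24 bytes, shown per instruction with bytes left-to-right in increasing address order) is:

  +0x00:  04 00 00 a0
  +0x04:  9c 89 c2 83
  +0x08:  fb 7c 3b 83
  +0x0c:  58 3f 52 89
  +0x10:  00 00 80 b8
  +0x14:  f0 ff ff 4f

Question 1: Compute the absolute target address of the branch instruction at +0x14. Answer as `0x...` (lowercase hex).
off 0x14: read f0 ff ff 4f as little → 0x4ffffff0
  top 5b → 0x9 → je [J]
  [26:0] imm=134217712 (s27→-16) = $-16
  target = base 0xdb44 + off 0x14 + 4 + imm -16 = 0xdb4c

0xdb4c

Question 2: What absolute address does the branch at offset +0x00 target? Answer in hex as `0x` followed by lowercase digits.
0xdb4c

@+00  little-endian(04 00 00 a0) = 0xa0000004
  op=0xa0000004>>27=0x14 ⇒ jsr (J)
  imm@[26:0]=0x4 ⇒ $4
  target = base 0xdb44 + off 0x00 + 4 + imm 4 = 0xdb4c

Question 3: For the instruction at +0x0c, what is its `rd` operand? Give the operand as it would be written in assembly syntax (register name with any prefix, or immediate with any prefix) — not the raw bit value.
@+0c  little-endian(58 3f 52 89) = 0x89523f58
  opcode bits[31:27]=0x11: movi/RI
  [26:25] rd=0 = a
  [24:0] imm=22167384 = $22167384

a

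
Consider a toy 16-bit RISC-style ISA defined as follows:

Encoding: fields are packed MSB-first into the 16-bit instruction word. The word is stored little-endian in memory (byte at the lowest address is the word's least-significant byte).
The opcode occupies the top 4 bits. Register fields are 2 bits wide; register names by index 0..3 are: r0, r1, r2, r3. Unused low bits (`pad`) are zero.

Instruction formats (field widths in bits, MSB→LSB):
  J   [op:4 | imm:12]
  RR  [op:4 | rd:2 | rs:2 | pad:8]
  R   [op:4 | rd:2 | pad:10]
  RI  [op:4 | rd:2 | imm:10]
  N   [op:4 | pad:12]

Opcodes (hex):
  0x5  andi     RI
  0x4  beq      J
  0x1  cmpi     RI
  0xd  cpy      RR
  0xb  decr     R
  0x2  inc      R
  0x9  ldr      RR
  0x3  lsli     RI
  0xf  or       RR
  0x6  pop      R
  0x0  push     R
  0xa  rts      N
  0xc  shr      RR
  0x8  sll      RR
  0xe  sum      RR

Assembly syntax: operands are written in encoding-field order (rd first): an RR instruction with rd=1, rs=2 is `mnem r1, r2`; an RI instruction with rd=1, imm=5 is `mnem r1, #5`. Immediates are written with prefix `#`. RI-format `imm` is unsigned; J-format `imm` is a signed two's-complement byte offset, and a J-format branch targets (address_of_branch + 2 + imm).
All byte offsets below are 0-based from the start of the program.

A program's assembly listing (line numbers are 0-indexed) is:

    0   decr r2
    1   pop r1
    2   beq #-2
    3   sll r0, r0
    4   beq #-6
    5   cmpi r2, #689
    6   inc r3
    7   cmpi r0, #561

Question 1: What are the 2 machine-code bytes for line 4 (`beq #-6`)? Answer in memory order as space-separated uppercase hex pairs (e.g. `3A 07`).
FA 4F

line 4 (beq): pack op=0x4:4|imm=-6:12 = 0x4ffa; little→ fa 4f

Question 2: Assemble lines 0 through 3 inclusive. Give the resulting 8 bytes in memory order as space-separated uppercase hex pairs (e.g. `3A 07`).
line 0 (decr): pack op=0xb:4|rd=2:2|pad=0:10 = 0xb800; little→ 00 b8
line 1 (pop): pack op=0x6:4|rd=1:2|pad=0:10 = 0x6400; little→ 00 64
line 2 (beq): pack op=0x4:4|imm=-2:12 = 0x4ffe; little→ fe 4f
line 3 (sll): pack op=0x8:4|rd=0:2|rs=0:2|pad=0:8 = 0x8000; little→ 00 80

00 B8 00 64 FE 4F 00 80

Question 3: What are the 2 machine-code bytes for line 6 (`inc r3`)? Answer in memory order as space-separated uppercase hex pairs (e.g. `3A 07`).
00 2C

6. inc fields op=0x2:4|rd=3:2|pad=0:10 → word 2c00h → 00 2c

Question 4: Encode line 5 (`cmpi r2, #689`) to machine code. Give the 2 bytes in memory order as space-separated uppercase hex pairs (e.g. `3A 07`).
B1 1A

line 5 (cmpi): pack op=0x1:4|rd=2:2|imm=689:10 = 0x1ab1; little→ b1 1a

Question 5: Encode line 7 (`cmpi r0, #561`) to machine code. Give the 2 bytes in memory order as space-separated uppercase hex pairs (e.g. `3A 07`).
L7: cmpi op=0x1:4|rd=0:2|imm=561:10 ⇒ 0x1231 ⇒ little 31 12

31 12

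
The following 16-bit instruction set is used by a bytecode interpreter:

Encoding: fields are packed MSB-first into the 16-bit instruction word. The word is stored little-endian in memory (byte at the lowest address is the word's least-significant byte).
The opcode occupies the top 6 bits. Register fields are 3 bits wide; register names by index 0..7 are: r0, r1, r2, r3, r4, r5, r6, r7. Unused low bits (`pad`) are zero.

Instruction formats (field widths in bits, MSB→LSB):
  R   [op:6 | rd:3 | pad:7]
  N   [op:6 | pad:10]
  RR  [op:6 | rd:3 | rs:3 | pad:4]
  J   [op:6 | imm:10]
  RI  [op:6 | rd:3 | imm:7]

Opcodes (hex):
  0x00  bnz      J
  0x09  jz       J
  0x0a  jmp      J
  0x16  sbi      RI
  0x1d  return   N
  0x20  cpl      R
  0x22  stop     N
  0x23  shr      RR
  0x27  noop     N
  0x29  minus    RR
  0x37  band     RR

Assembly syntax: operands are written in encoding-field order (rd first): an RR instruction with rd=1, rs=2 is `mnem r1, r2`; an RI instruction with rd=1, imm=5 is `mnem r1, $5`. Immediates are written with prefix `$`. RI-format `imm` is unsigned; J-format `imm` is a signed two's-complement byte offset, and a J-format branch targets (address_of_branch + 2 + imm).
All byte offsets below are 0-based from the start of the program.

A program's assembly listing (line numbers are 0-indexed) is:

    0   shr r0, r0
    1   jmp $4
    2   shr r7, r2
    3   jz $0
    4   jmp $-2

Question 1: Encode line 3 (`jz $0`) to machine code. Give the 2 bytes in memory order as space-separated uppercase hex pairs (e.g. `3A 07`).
00 24

L3: jz op=0x9:6|imm=0:10 ⇒ 0x2400 ⇒ little 00 24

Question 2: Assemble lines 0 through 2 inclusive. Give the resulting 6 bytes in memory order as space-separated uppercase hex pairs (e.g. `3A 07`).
00 8C 04 28 A0 8F

0. shr fields op=0x23:6|rd=0:3|rs=0:3|pad=0:4 → word 8c00h → 00 8c
1. jmp fields op=0xa:6|imm=4:10 → word 2804h → 04 28
2. shr fields op=0x23:6|rd=7:3|rs=2:3|pad=0:4 → word 8fa0h → a0 8f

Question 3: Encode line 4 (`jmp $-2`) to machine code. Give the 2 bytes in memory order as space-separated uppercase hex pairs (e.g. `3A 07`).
4. jmp fields op=0xa:6|imm=-2:10 → word 2bfeh → fe 2b

FE 2B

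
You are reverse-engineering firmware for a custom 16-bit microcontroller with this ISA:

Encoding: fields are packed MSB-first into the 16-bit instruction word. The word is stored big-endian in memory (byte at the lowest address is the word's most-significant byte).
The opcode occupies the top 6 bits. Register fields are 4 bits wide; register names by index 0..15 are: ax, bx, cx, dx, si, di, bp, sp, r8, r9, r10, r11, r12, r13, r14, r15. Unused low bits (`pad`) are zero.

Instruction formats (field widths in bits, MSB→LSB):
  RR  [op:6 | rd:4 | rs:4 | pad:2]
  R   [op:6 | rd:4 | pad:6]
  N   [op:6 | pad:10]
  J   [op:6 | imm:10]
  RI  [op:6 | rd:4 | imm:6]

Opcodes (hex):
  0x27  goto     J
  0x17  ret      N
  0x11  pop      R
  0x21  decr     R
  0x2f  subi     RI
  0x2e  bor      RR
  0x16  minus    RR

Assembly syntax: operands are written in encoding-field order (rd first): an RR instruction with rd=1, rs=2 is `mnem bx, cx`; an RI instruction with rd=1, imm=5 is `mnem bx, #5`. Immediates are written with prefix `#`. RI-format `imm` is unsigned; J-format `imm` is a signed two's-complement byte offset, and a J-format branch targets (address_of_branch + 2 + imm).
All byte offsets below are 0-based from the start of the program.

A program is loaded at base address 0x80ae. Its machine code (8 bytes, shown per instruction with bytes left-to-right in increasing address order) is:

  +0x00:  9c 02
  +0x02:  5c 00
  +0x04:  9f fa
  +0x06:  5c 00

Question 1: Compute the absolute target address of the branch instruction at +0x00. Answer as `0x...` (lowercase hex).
+0x00: 9c 02 ⇒ word 0x9c02 (big)
  top 6b → 0x27 → goto [J]
  imm@[9:0]=0x2 ⇒ #2
  target = base 0x80ae + off 0x00 + 2 + imm 2 = 0x80b2

0x80b2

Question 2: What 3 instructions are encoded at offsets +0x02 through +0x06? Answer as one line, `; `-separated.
[02] 5c 00 → 0x5c00
  opcode bits[15:10]=0x17: ret/N
[04] 9f fa → 0x9ffa
  opcode bits[15:10]=0x27: goto/J
  imm: (w>>0)&0x3ff=0x3fa (s10→-6) → #-6
[06] 5c 00 → 0x5c00
  opcode bits[15:10]=0x17: ret/N

ret; goto #-6; ret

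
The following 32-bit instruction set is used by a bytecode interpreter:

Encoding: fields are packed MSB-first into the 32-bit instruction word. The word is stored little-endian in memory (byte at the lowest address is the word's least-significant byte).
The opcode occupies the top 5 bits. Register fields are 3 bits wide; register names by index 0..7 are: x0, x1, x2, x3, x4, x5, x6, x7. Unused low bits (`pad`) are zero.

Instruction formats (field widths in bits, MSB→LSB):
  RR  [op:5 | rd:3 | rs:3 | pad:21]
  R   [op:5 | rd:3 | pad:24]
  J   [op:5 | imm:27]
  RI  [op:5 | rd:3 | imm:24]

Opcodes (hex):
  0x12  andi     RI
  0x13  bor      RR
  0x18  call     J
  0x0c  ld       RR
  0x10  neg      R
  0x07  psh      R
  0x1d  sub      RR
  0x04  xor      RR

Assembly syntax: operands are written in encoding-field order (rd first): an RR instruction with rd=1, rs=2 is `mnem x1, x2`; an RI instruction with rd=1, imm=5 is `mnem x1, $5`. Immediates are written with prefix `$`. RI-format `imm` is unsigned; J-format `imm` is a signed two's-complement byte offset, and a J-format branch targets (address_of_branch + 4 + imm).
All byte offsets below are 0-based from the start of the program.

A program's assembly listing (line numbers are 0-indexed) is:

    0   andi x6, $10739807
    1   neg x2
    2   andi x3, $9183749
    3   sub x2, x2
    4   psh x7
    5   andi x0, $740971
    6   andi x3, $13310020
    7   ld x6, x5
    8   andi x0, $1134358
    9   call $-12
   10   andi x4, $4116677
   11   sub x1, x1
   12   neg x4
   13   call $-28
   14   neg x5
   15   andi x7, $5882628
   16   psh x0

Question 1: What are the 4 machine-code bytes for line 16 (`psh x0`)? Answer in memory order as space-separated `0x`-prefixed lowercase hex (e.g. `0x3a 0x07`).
16. psh fields op=0x7:5|rd=0:3|pad=0:24 → word 38000000h → 00 00 00 38

0x00 0x00 0x00 0x38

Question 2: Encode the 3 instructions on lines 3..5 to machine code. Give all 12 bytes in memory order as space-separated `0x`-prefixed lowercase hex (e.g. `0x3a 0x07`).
0x00 0x00 0x40 0xea 0x00 0x00 0x00 0x3f 0x6b 0x4e 0x0b 0x90

line 3 (sub): pack op=0x1d:5|rd=2:3|rs=2:3|pad=0:21 = 0xea400000; little→ 00 00 40 ea
line 4 (psh): pack op=0x7:5|rd=7:3|pad=0:24 = 0x3f000000; little→ 00 00 00 3f
line 5 (andi): pack op=0x12:5|rd=0:3|imm=740971:24 = 0x900b4e6b; little→ 6b 4e 0b 90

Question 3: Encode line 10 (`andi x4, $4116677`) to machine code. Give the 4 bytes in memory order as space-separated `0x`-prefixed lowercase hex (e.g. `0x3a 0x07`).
0xc5 0xd0 0x3e 0x94

L10: andi op=0x12:5|rd=4:3|imm=4116677:24 ⇒ 0x943ed0c5 ⇒ little c5 d0 3e 94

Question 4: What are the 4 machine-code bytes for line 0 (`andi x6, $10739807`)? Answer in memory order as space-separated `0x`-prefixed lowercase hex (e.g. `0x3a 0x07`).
0. andi fields op=0x12:5|rd=6:3|imm=10739807:24 → word 96a3e05fh → 5f e0 a3 96

0x5f 0xe0 0xa3 0x96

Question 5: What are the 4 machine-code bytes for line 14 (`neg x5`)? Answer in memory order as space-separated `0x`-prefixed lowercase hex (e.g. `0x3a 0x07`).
14. neg fields op=0x10:5|rd=5:3|pad=0:24 → word 85000000h → 00 00 00 85

0x00 0x00 0x00 0x85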